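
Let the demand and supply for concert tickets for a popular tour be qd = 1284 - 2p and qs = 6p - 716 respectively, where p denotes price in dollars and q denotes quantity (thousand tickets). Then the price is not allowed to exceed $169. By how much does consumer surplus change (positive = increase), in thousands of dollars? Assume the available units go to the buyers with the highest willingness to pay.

-34911

Equilibrium: 1284 - 2p = 6p - 716, so 2000 = 8p and p* = 250, q* = 784.
Because the ceiling (169) lies below the market-clearing price, it is binding.
At p = 169: qd = 1284 - 2·169 = 946 and qs = 6·169 - 716 = 298.
Consumer surplus without the control is ½ · (642 - 250) · 784 = 153664.
With the ceiling, 298 units are sold at 169 (assume they go to the highest-value buyers). The demand price at q = 298 is 493, so CS = ½ · [(642 - 169) + (493 - 169)] · 298 = 118753.
Change in consumer surplus = 118753 - 153664 = -34911.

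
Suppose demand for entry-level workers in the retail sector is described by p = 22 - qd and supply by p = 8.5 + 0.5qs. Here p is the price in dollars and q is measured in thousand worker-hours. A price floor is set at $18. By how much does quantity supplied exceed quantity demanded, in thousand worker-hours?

15

Rearranging demand gives qd = 22 - p; rearranging supply gives qs = 2p - 17. In a free market, 22 - p = 2p - 17 gives the equilibrium p* = 13, q* = 9.
Since 18 > 13, the floor is binding.
At p = 18: qd = 22 - 18 = 4 and qs = 2·18 - 17 = 19.
Surplus = qs - qd = 19 - 4 = 15.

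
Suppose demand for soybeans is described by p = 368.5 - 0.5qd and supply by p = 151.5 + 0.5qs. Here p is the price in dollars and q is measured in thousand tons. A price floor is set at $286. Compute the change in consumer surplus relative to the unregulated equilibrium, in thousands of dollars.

Rearranging demand gives qd = 737 - 2p; rearranging supply gives qs = 2p - 303. Setting quantity demanded equal to quantity supplied, 737 - 2p = 2p - 303, gives p* = 260 and q* = 217.
Since 286 > 260, the floor is binding.
At p = 286: qd = 737 - 2·286 = 165 and qs = 2·286 - 303 = 269.
Consumer surplus without the control is ½ · (368.5 - 260) · 217 = 11772.25.
With the floor, consumers buy 165 units at 286, so CS = ½ · (368.5 - 286) · 165 = 6806.25.
Change in consumer surplus = 6806.25 - 11772.25 = -4966.

-4966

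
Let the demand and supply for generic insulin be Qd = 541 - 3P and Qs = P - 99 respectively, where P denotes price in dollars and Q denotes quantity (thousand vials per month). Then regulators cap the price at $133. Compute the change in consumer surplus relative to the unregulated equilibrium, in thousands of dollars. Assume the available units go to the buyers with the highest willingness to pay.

In a free market, 541 - 3P = P - 99 gives the equilibrium P* = 160, Q* = 61.
Since 133 < 160, the ceiling is binding.
At P = 133: Qd = 541 - 3·133 = 142 and Qs = 133 - 99 = 34.
Consumer surplus without the control is ½ · (541/3 - 160) · 61 = 3721/6.
With the ceiling, 34 units are sold at 133 (assume they go to the highest-value buyers). The demand price at Q = 34 is 169, so CS = ½ · [(541/3 - 133) + (169 - 133)] · 34 = 4250/3.
Change in consumer surplus = 4250/3 - 3721/6 = 796.5.

796.5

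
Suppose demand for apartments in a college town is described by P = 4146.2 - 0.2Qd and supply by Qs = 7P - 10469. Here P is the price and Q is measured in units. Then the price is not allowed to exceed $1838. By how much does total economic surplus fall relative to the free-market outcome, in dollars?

Rearranging demand gives Qd = 20731 - 5P. Without the control the market clears where 20731 - 5P = 7P - 10469, i.e. P* = 2600 and Q* = 7731.
Because the ceiling (1838) lies below the market-clearing price, it is binding.
At P = 1838: Qd = 20731 - 5·1838 = 11541 and Qs = 7·1838 - 10469 = 2397.
Quantity traded falls to 2397. At Q = 2397 the demand price is (20731 - 2397)/5 = 3666.8 and the supply price is (10469 + 2397)/7 = 1838.
Deadweight loss = ½ · (3666.8 - 1838) · (7731 - 2397) = ½ · 1828.8 · 5334 = 4877409.6.

4877409.6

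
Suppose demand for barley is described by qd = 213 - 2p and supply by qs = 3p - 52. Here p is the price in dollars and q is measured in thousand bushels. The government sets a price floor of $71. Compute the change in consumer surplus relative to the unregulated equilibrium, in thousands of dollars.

-1602

Without the control the market clears where 213 - 2p = 3p - 52, i.e. p* = 53 and q* = 107.
Since 71 > 53, the floor is binding.
At p = 71: qd = 213 - 2·71 = 71 and qs = 3·71 - 52 = 161.
Consumer surplus without the control is ½ · (106.5 - 53) · 107 = 2862.25.
With the floor, consumers buy 71 units at 71, so CS = ½ · (106.5 - 71) · 71 = 1260.25.
Change in consumer surplus = 1260.25 - 2862.25 = -1602.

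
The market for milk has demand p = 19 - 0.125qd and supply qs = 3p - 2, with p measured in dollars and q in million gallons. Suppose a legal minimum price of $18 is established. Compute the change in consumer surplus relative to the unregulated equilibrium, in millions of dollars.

-96

Rearranging demand gives qd = 152 - 8p. Without the control the market clears where 152 - 8p = 3p - 2, i.e. p* = 14 and q* = 40.
The floor of 18 is above the equilibrium price 14, so it binds.
At p = 18: qd = 152 - 8·18 = 8 and qs = 3·18 - 2 = 52.
Consumer surplus without the control is ½ · (19 - 14) · 40 = 100.
With the floor, consumers buy 8 units at 18, so CS = ½ · (19 - 18) · 8 = 4.
Change in consumer surplus = 4 - 100 = -96.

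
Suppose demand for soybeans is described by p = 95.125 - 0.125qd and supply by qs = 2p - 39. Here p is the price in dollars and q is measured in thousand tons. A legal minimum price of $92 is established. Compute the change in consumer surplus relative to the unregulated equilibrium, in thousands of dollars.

Rearranging demand gives qd = 761 - 8p. Setting quantity demanded equal to quantity supplied, 761 - 8p = 2p - 39, gives p* = 80 and q* = 121.
Since 92 > 80, the floor is binding.
At p = 92: qd = 761 - 8·92 = 25 and qs = 2·92 - 39 = 145.
Consumer surplus without the control is ½ · (95.125 - 80) · 121 = 915.0625.
With the floor, consumers buy 25 units at 92, so CS = ½ · (95.125 - 92) · 25 = 39.0625.
Change in consumer surplus = 39.0625 - 915.0625 = -876.

-876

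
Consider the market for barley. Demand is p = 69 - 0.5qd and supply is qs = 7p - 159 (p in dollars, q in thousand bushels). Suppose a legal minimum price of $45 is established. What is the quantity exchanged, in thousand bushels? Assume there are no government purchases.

Rearranging demand gives qd = 138 - 2p. Setting quantity demanded equal to quantity supplied, 138 - 2p = 7p - 159, gives p* = 33 and q* = 72.
Because the floor (45) lies above the market-clearing price, it is binding.
At p = 45: qd = 138 - 2·45 = 48 and qs = 7·45 - 159 = 156.
The quantity actually transacted is the short side, demand: 48.

48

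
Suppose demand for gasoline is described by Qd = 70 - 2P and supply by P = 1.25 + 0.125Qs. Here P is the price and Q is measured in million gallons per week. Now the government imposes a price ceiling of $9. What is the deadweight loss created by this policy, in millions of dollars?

0

Rearranging supply gives Qs = 8P - 10. In a free market, 70 - 2P = 8P - 10 gives the equilibrium P* = 8, Q* = 54.
Since 9 is above P* = 8, the ceiling does not bind and the free-market outcome prevails.
Since the control does not bind, no trades are prevented and deadweight loss is zero.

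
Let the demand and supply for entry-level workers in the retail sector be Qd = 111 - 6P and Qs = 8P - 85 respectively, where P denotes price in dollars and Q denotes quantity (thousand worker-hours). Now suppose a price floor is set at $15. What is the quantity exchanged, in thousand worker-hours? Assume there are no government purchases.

21

Equilibrium: 111 - 6P = 8P - 85, so 196 = 14P and P* = 14, Q* = 27.
The floor of 15 is above the equilibrium price 14, so it binds.
At P = 15: Qd = 111 - 6·15 = 21 and Qs = 8·15 - 85 = 35.
The quantity actually transacted is the short side, demand: 21.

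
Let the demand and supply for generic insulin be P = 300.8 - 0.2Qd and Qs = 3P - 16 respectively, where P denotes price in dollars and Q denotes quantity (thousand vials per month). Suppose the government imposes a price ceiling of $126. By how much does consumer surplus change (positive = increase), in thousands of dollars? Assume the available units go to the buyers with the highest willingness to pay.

Rearranging demand gives Qd = 1504 - 5P. Without the control the market clears where 1504 - 5P = 3P - 16, i.e. P* = 190 and Q* = 554.
Because the ceiling (126) lies below the market-clearing price, it is binding.
At P = 126: Qd = 1504 - 5·126 = 874 and Qs = 3·126 - 16 = 362.
Consumer surplus without the control is ½ · (300.8 - 190) · 554 = 30691.6.
With the ceiling, 362 units are sold at 126 (assume they go to the highest-value buyers). The demand price at Q = 362 is 228.4, so CS = ½ · [(300.8 - 126) + (228.4 - 126)] · 362 = 50173.2.
Change in consumer surplus = 50173.2 - 30691.6 = 19481.6.

19481.6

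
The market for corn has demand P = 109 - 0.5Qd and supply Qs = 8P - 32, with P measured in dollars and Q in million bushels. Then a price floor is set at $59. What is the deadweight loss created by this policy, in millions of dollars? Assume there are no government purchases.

1445

Rearranging demand gives Qd = 218 - 2P. Setting quantity demanded equal to quantity supplied, 218 - 2P = 8P - 32, gives P* = 25 and Q* = 168.
Since 59 > 25, the floor is binding.
At P = 59: Qd = 218 - 2·59 = 100 and Qs = 8·59 - 32 = 440.
Quantity traded falls to 100. At Q = 100 the demand price is (218 - 100)/2 = 59 and the supply price is (32 + 100)/8 = 16.5.
Deadweight loss = ½ · (59 - 16.5) · (168 - 100) = ½ · 42.5 · 68 = 1445.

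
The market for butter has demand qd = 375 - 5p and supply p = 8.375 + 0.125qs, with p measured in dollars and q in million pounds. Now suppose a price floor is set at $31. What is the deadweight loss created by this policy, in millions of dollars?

Rearranging supply gives qs = 8p - 67. Equilibrium: 375 - 5p = 8p - 67, so 442 = 13p and p* = 34, q* = 205.
The floor of 31 is below the equilibrium price 34, so it is not binding; the market clears at p* = 34, q* = 205.
Since the control does not bind, no trades are prevented and deadweight loss is zero.

0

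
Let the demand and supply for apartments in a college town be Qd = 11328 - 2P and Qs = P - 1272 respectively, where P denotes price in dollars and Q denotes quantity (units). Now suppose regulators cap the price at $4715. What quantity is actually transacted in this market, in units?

2928

Equilibrium: 11328 - 2P = P - 1272, so 12600 = 3P and P* = 4200, Q* = 2928.
Since 4715 is above P* = 4200, the ceiling does not bind and the free-market outcome prevails.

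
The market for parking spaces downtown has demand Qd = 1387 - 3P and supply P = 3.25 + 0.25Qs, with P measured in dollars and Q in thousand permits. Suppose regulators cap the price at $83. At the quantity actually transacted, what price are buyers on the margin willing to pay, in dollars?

356

Rearranging supply gives Qs = 4P - 13. Without the control the market clears where 1387 - 3P = 4P - 13, i.e. P* = 200 and Q* = 787.
Because the ceiling (83) lies below the market-clearing price, it is binding.
At P = 83: Qd = 1387 - 3·83 = 1138 and Qs = 4·83 - 13 = 319.
Only 319 units reach the market. On the demand curve, the marginal buyer's willingness to pay at Q = 319 is (1387 - 319)/3 = 356.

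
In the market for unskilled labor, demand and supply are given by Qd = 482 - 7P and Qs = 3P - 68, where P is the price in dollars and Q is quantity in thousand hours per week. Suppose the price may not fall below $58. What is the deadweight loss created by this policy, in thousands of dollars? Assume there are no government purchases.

105

Without the control the market clears where 482 - 7P = 3P - 68, i.e. P* = 55 and Q* = 97.
The floor of 58 is above the equilibrium price 55, so it binds.
At P = 58: Qd = 482 - 7·58 = 76 and Qs = 3·58 - 68 = 106.
Quantity traded falls to 76. At Q = 76 the demand price is (482 - 76)/7 = 58 and the supply price is (68 + 76)/3 = 48.
Deadweight loss = ½ · (58 - 48) · (97 - 76) = ½ · 10 · 21 = 105.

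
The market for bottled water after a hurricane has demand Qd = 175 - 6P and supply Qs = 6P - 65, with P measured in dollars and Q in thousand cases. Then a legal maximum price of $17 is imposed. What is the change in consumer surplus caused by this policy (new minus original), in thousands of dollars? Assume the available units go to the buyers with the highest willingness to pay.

In a free market, 175 - 6P = 6P - 65 gives the equilibrium P* = 20, Q* = 55.
Since 17 < 20, the ceiling is binding.
At P = 17: Qd = 175 - 6·17 = 73 and Qs = 6·17 - 65 = 37.
Consumer surplus without the control is ½ · (175/6 - 20) · 55 = 3025/12.
With the ceiling, 37 units are sold at 17 (assume they go to the highest-value buyers). The demand price at Q = 37 is 23, so CS = ½ · [(175/6 - 17) + (23 - 17)] · 37 = 4033/12.
Change in consumer surplus = 4033/12 - 3025/12 = 84.

84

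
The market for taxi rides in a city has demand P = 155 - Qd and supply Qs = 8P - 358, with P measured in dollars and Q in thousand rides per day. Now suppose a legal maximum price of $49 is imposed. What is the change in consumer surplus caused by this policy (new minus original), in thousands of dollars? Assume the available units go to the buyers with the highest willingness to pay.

Rearranging demand gives Qd = 155 - P. Setting quantity demanded equal to quantity supplied, 155 - P = 8P - 358, gives P* = 57 and Q* = 98.
Since 49 < 57, the ceiling is binding.
At P = 49: Qd = 155 - 49 = 106 and Qs = 8·49 - 358 = 34.
Consumer surplus without the control is ½ · (155 - 57) · 98 = 4802.
With the ceiling, 34 units are sold at 49 (assume they go to the highest-value buyers). The demand price at Q = 34 is 121, so CS = ½ · [(155 - 49) + (121 - 49)] · 34 = 3026.
Change in consumer surplus = 3026 - 4802 = -1776.

-1776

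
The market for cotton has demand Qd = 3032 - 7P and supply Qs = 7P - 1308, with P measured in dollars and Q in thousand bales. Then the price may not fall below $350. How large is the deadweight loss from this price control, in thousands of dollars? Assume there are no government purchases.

11200

Without the control the market clears where 3032 - 7P = 7P - 1308, i.e. P* = 310 and Q* = 862.
Since 350 > 310, the floor is binding.
At P = 350: Qd = 3032 - 7·350 = 582 and Qs = 7·350 - 1308 = 1142.
Quantity traded falls to 582. At Q = 582 the demand price is (3032 - 582)/7 = 350 and the supply price is (1308 + 582)/7 = 270.
Deadweight loss = ½ · (350 - 270) · (862 - 582) = ½ · 80 · 280 = 11200.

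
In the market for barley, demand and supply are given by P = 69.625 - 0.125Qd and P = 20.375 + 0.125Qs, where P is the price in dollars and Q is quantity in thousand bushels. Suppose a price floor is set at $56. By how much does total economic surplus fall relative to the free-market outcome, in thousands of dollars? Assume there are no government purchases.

968

Rearranging demand gives Qd = 557 - 8P; rearranging supply gives Qs = 8P - 163. Without the control the market clears where 557 - 8P = 8P - 163, i.e. P* = 45 and Q* = 197.
Because the floor (56) lies above the market-clearing price, it is binding.
At P = 56: Qd = 557 - 8·56 = 109 and Qs = 8·56 - 163 = 285.
Quantity traded falls to 109. At Q = 109 the demand price is (557 - 109)/8 = 56 and the supply price is (163 + 109)/8 = 34.
Deadweight loss = ½ · (56 - 34) · (197 - 109) = ½ · 22 · 88 = 968.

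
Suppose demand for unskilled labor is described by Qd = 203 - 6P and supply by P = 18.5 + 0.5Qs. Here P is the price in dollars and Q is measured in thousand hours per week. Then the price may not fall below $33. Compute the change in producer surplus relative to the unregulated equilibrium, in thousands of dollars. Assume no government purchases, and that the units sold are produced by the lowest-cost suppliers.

Rearranging supply gives Qs = 2P - 37. Equilibrium: 203 - 6P = 2P - 37, so 240 = 8P and P* = 30, Q* = 23.
The floor of 33 is above the equilibrium price 30, so it binds.
At P = 33: Qd = 203 - 6·33 = 5 and Qs = 2·33 - 37 = 29.
Producer surplus without the control is ½ · (30 - 18.5) · 23 = 132.25.
With the floor, 5 units are sold at 33. The supply price at Q = 5 is 21, so PS = ½ · [(33 - 18.5) + (33 - 21)] · 5 = 66.25.
Change in producer surplus = 66.25 - 132.25 = -66.

-66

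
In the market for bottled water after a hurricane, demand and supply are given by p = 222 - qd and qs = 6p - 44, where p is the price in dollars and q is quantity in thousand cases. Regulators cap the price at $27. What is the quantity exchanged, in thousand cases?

118

Rearranging demand gives qd = 222 - p. In a free market, 222 - p = 6p - 44 gives the equilibrium p* = 38, q* = 184.
Because the ceiling (27) lies below the market-clearing price, it is binding.
At p = 27: qd = 222 - 27 = 195 and qs = 6·27 - 44 = 118.
The quantity actually transacted is the short side, supply: 118.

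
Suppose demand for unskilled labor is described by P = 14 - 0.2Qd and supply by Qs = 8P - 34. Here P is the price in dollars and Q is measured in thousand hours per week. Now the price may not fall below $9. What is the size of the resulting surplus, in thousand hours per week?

Rearranging demand gives Qd = 70 - 5P. In a free market, 70 - 5P = 8P - 34 gives the equilibrium P* = 8, Q* = 30.
Since 9 > 8, the floor is binding.
At P = 9: Qd = 70 - 5·9 = 25 and Qs = 8·9 - 34 = 38.
Surplus = Qs - Qd = 38 - 25 = 13.

13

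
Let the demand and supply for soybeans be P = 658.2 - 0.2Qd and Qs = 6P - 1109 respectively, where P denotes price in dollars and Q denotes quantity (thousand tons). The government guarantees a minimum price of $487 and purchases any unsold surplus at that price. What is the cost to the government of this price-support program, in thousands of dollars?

Rearranging demand gives Qd = 3291 - 5P. Equilibrium: 3291 - 5P = 6P - 1109, so 4400 = 11P and P* = 400, Q* = 1291.
The floor of 487 is above the equilibrium price 400, so it binds.
At P = 487: Qd = 3291 - 5·487 = 856 and Qs = 6·487 - 1109 = 1813.
Surplus = Qs - Qd = 957.
Government expenditure = surplus × support price = 957 × 487 = 466059.

466059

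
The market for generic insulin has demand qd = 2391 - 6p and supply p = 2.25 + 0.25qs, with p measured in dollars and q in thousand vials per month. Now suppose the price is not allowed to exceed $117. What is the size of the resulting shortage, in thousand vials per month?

Rearranging supply gives qs = 4p - 9. In a free market, 2391 - 6p = 4p - 9 gives the equilibrium p* = 240, q* = 951.
Since 117 < 240, the ceiling is binding.
At p = 117: qd = 2391 - 6·117 = 1689 and qs = 4·117 - 9 = 459.
Shortage = qd - qs = 1689 - 459 = 1230.

1230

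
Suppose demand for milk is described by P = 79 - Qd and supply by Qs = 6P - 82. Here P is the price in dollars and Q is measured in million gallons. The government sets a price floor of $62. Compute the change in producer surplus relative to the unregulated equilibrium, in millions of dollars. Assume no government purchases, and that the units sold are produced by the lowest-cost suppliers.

Rearranging demand gives Qd = 79 - P. Without the control the market clears where 79 - P = 6P - 82, i.e. P* = 23 and Q* = 56.
The floor of 62 is above the equilibrium price 23, so it binds.
At P = 62: Qd = 79 - 62 = 17 and Qs = 6·62 - 82 = 290.
Producer surplus without the control is ½ · (23 - 41/3) · 56 = 784/3.
With the floor, 17 units are sold at 62. The supply price at Q = 17 is 16.5, so PS = ½ · [(62 - 41/3) + (62 - 16.5)] · 17 = 9571/12.
Change in producer surplus = 9571/12 - 784/3 = 536.25.

536.25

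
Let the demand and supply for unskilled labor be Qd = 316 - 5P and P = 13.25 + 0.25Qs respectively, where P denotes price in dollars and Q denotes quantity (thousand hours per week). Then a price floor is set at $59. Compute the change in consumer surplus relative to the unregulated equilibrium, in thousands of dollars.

-1188

Rearranging supply gives Qs = 4P - 53. In a free market, 316 - 5P = 4P - 53 gives the equilibrium P* = 41, Q* = 111.
Because the floor (59) lies above the market-clearing price, it is binding.
At P = 59: Qd = 316 - 5·59 = 21 and Qs = 4·59 - 53 = 183.
Consumer surplus without the control is ½ · (63.2 - 41) · 111 = 1232.1.
With the floor, consumers buy 21 units at 59, so CS = ½ · (63.2 - 59) · 21 = 44.1.
Change in consumer surplus = 44.1 - 1232.1 = -1188.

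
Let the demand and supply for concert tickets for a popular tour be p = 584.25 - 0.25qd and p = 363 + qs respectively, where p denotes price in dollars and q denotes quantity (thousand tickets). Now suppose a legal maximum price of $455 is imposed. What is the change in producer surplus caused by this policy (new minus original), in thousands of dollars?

-11432.5

Rearranging demand gives qd = 2337 - 4p; rearranging supply gives qs = p - 363. Without the control the market clears where 2337 - 4p = p - 363, i.e. p* = 540 and q* = 177.
Because the ceiling (455) lies below the market-clearing price, it is binding.
At p = 455: qd = 2337 - 4·455 = 517 and qs = 455 - 363 = 92.
Producer surplus without the control is ½ · (540 - 363) · 177 = 15664.5.
With the ceiling, producers sell 92 units at 455, so PS = ½ · (455 - 363) · 92 = 4232.
Change in producer surplus = 4232 - 15664.5 = -11432.5.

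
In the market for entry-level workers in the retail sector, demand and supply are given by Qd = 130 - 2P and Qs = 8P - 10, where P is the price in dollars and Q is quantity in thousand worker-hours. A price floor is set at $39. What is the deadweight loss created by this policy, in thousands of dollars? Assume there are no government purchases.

781.25

Equilibrium: 130 - 2P = 8P - 10, so 140 = 10P and P* = 14, Q* = 102.
Because the floor (39) lies above the market-clearing price, it is binding.
At P = 39: Qd = 130 - 2·39 = 52 and Qs = 8·39 - 10 = 302.
Quantity traded falls to 52. At Q = 52 the demand price is (130 - 52)/2 = 39 and the supply price is (10 + 52)/8 = 7.75.
Deadweight loss = ½ · (39 - 7.75) · (102 - 52) = ½ · 31.25 · 50 = 781.25.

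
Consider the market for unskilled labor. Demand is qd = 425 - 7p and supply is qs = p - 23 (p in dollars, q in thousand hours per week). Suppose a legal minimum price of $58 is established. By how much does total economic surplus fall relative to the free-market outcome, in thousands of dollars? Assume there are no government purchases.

112

Setting quantity demanded equal to quantity supplied, 425 - 7p = p - 23, gives p* = 56 and q* = 33.
Because the floor (58) lies above the market-clearing price, it is binding.
At p = 58: qd = 425 - 7·58 = 19 and qs = 58 - 23 = 35.
Quantity traded falls to 19. At q = 19 the demand price is (425 - 19)/7 = 58 and the supply price is 23 + 19 = 42.
Deadweight loss = ½ · (58 - 42) · (33 - 19) = ½ · 16 · 14 = 112.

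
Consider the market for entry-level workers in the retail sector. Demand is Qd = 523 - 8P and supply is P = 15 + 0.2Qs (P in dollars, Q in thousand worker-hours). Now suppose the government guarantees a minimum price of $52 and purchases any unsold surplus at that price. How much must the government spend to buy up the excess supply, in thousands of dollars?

Rearranging supply gives Qs = 5P - 75. Equilibrium: 523 - 8P = 5P - 75, so 598 = 13P and P* = 46, Q* = 155.
Since 52 > 46, the floor is binding.
At P = 52: Qd = 523 - 8·52 = 107 and Qs = 5·52 - 75 = 185.
Surplus = Qs - Qd = 78.
Government expenditure = surplus × support price = 78 × 52 = 4056.

4056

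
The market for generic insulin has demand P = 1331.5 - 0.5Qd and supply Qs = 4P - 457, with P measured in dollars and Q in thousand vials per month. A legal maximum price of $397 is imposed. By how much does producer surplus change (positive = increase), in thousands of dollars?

-169371

Rearranging demand gives Qd = 2663 - 2P. In a free market, 2663 - 2P = 4P - 457 gives the equilibrium P* = 520, Q* = 1623.
The ceiling of 397 is below the equilibrium price 520, so it binds.
At P = 397: Qd = 2663 - 2·397 = 1869 and Qs = 4·397 - 457 = 1131.
Producer surplus without the control is ½ · (520 - 114.25) · 1623 = 329266.125.
With the ceiling, producers sell 1131 units at 397, so PS = ½ · (397 - 114.25) · 1131 = 159895.125.
Change in producer surplus = 159895.125 - 329266.125 = -169371.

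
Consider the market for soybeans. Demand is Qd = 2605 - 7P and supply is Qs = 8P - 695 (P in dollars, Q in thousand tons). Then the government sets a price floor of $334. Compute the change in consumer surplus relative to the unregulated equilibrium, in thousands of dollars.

Setting quantity demanded equal to quantity supplied, 2605 - 7P = 8P - 695, gives P* = 220 and Q* = 1065.
Because the floor (334) lies above the market-clearing price, it is binding.
At P = 334: Qd = 2605 - 7·334 = 267 and Qs = 8·334 - 695 = 1977.
Consumer surplus without the control is ½ · (2605/7 - 220) · 1065 = 1134225/14.
With the floor, consumers buy 267 units at 334, so CS = ½ · (2605/7 - 334) · 267 = 71289/14.
Change in consumer surplus = 71289/14 - 1134225/14 = -75924.

-75924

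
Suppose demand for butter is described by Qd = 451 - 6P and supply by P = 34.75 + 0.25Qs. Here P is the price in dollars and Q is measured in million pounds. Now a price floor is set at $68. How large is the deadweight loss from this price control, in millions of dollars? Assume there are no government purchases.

607.5

Rearranging supply gives Qs = 4P - 139. Equilibrium: 451 - 6P = 4P - 139, so 590 = 10P and P* = 59, Q* = 97.
Since 68 > 59, the floor is binding.
At P = 68: Qd = 451 - 6·68 = 43 and Qs = 4·68 - 139 = 133.
Quantity traded falls to 43. At Q = 43 the demand price is (451 - 43)/6 = 68 and the supply price is (139 + 43)/4 = 45.5.
Deadweight loss = ½ · (68 - 45.5) · (97 - 43) = ½ · 22.5 · 54 = 607.5.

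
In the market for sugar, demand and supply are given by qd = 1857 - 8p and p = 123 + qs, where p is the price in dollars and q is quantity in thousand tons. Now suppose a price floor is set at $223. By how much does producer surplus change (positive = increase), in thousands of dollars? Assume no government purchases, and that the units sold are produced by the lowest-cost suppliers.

-69

Rearranging supply gives qs = p - 123. Without the control the market clears where 1857 - 8p = p - 123, i.e. p* = 220 and q* = 97.
Since 223 > 220, the floor is binding.
At p = 223: qd = 1857 - 8·223 = 73 and qs = 223 - 123 = 100.
Producer surplus without the control is ½ · (220 - 123) · 97 = 4704.5.
With the floor, 73 units are sold at 223. The supply price at q = 73 is 196, so PS = ½ · [(223 - 123) + (223 - 196)] · 73 = 4635.5.
Change in producer surplus = 4635.5 - 4704.5 = -69.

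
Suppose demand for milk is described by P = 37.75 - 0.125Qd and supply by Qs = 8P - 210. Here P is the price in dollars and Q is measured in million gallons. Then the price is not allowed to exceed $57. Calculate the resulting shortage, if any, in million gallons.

0

Rearranging demand gives Qd = 302 - 8P. In a free market, 302 - 8P = 8P - 210 gives the equilibrium P* = 32, Q* = 46.
The ceiling of 57 is above the equilibrium price 32, so it is not binding; the market clears at P* = 32, Q* = 46.
Since the control does not bind, there is no shortage.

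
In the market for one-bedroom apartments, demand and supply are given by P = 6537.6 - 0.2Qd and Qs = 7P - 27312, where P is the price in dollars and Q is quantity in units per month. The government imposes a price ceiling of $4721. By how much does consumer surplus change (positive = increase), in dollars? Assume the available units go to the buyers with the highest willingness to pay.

Rearranging demand gives Qd = 32688 - 5P. In a free market, 32688 - 5P = 7P - 27312 gives the equilibrium P* = 5000, Q* = 7688.
The ceiling of 4721 is below the equilibrium price 5000, so it binds.
At P = 4721: Qd = 32688 - 5·4721 = 9083 and Qs = 7·4721 - 27312 = 5735.
Consumer surplus without the control is ½ · (6537.6 - 5000) · 7688 = 5910534.4.
With the ceiling, 5735 units are sold at 4721 (assume they go to the highest-value buyers). The demand price at Q = 5735 is 5390.6, so CS = ½ · [(6537.6 - 4721) + (5390.6 - 4721)] · 5735 = 7129178.5.
Change in consumer surplus = 7129178.5 - 5910534.4 = 1218644.1.

1218644.1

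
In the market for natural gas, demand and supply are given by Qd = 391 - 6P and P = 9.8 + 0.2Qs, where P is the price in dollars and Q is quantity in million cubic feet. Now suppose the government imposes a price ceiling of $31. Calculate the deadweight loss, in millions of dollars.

371.25

Rearranging supply gives Qs = 5P - 49. Equilibrium: 391 - 6P = 5P - 49, so 440 = 11P and P* = 40, Q* = 151.
Because the ceiling (31) lies below the market-clearing price, it is binding.
At P = 31: Qd = 391 - 6·31 = 205 and Qs = 5·31 - 49 = 106.
Quantity traded falls to 106. At Q = 106 the demand price is (391 - 106)/6 = 47.5 and the supply price is (49 + 106)/5 = 31.
Deadweight loss = ½ · (47.5 - 31) · (151 - 106) = ½ · 16.5 · 45 = 371.25.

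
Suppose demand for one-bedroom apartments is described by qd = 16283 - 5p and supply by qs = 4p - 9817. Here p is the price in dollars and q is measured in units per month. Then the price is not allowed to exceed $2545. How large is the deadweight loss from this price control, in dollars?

453690

Setting quantity demanded equal to quantity supplied, 16283 - 5p = 4p - 9817, gives p* = 2900 and q* = 1783.
Since 2545 < 2900, the ceiling is binding.
At p = 2545: qd = 16283 - 5·2545 = 3558 and qs = 4·2545 - 9817 = 363.
Quantity traded falls to 363. At q = 363 the demand price is (16283 - 363)/5 = 3184 and the supply price is (9817 + 363)/4 = 2545.
Deadweight loss = ½ · (3184 - 2545) · (1783 - 363) = ½ · 639 · 1420 = 453690.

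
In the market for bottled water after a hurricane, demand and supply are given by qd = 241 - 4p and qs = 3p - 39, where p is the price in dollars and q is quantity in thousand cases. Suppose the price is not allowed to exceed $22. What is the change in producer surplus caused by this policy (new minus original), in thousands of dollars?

-972

Without the control the market clears where 241 - 4p = 3p - 39, i.e. p* = 40 and q* = 81.
Because the ceiling (22) lies below the market-clearing price, it is binding.
At p = 22: qd = 241 - 4·22 = 153 and qs = 3·22 - 39 = 27.
Producer surplus without the control is ½ · (40 - 13) · 81 = 1093.5.
With the ceiling, producers sell 27 units at 22, so PS = ½ · (22 - 13) · 27 = 121.5.
Change in producer surplus = 121.5 - 1093.5 = -972.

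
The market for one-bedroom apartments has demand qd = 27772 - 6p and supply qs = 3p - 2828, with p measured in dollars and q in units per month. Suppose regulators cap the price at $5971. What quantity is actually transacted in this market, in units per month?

In a free market, 27772 - 6p = 3p - 2828 gives the equilibrium p* = 3400, q* = 7372.
The ceiling of 5971 is above the equilibrium price 3400, so it is not binding; the market clears at p* = 3400, q* = 7372.

7372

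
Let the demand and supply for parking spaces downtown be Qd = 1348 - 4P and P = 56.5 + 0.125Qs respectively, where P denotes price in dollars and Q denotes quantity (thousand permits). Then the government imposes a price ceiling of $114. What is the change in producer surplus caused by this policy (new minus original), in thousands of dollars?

Rearranging supply gives Qs = 8P - 452. Without the control the market clears where 1348 - 4P = 8P - 452, i.e. P* = 150 and Q* = 748.
Because the ceiling (114) lies below the market-clearing price, it is binding.
At P = 114: Qd = 1348 - 4·114 = 892 and Qs = 8·114 - 452 = 460.
Producer surplus without the control is ½ · (150 - 56.5) · 748 = 34969.
With the ceiling, producers sell 460 units at 114, so PS = ½ · (114 - 56.5) · 460 = 13225.
Change in producer surplus = 13225 - 34969 = -21744.

-21744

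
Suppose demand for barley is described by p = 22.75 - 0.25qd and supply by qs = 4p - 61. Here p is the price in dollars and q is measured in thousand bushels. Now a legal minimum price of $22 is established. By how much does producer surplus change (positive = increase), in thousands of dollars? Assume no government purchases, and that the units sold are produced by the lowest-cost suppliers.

Rearranging demand gives qd = 91 - 4p. Equilibrium: 91 - 4p = 4p - 61, so 152 = 8p and p* = 19, q* = 15.
Because the floor (22) lies above the market-clearing price, it is binding.
At p = 22: qd = 91 - 4·22 = 3 and qs = 4·22 - 61 = 27.
Producer surplus without the control is ½ · (19 - 15.25) · 15 = 28.125.
With the floor, 3 units are sold at 22. The supply price at q = 3 is 16, so PS = ½ · [(22 - 15.25) + (22 - 16)] · 3 = 19.125.
Change in producer surplus = 19.125 - 28.125 = -9.

-9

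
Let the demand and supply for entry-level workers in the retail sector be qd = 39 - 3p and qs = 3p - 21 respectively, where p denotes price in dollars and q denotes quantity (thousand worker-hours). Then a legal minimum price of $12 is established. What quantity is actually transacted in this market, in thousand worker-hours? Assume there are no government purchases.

Without the control the market clears where 39 - 3p = 3p - 21, i.e. p* = 10 and q* = 9.
Because the floor (12) lies above the market-clearing price, it is binding.
At p = 12: qd = 39 - 3·12 = 3 and qs = 3·12 - 21 = 15.
The quantity actually transacted is the short side, demand: 3.

3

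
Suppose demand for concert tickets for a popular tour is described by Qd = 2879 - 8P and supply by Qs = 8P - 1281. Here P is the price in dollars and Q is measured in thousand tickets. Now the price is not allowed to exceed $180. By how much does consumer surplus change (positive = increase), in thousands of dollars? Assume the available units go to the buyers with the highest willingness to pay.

-12880

Without the control the market clears where 2879 - 8P = 8P - 1281, i.e. P* = 260 and Q* = 799.
Since 180 < 260, the ceiling is binding.
At P = 180: Qd = 2879 - 8·180 = 1439 and Qs = 8·180 - 1281 = 159.
Consumer surplus without the control is ½ · (359.875 - 260) · 799 = 39900.0625.
With the ceiling, 159 units are sold at 180 (assume they go to the highest-value buyers). The demand price at Q = 159 is 340, so CS = ½ · [(359.875 - 180) + (340 - 180)] · 159 = 27020.0625.
Change in consumer surplus = 27020.0625 - 39900.0625 = -12880.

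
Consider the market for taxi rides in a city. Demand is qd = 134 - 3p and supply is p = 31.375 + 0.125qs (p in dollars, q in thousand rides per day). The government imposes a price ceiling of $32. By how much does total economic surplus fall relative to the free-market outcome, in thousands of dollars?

132

Rearranging supply gives qs = 8p - 251. Without the control the market clears where 134 - 3p = 8p - 251, i.e. p* = 35 and q* = 29.
Since 32 < 35, the ceiling is binding.
At p = 32: qd = 134 - 3·32 = 38 and qs = 8·32 - 251 = 5.
Quantity traded falls to 5. At q = 5 the demand price is (134 - 5)/3 = 43 and the supply price is (251 + 5)/8 = 32.
Deadweight loss = ½ · (43 - 32) · (29 - 5) = ½ · 11 · 24 = 132.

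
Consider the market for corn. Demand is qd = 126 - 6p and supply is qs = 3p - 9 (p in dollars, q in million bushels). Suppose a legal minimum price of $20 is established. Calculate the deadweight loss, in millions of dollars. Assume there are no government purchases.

Setting quantity demanded equal to quantity supplied, 126 - 6p = 3p - 9, gives p* = 15 and q* = 36.
Since 20 > 15, the floor is binding.
At p = 20: qd = 126 - 6·20 = 6 and qs = 3·20 - 9 = 51.
Quantity traded falls to 6. At q = 6 the demand price is (126 - 6)/6 = 20 and the supply price is (9 + 6)/3 = 5.
Deadweight loss = ½ · (20 - 5) · (36 - 6) = ½ · 15 · 30 = 225.

225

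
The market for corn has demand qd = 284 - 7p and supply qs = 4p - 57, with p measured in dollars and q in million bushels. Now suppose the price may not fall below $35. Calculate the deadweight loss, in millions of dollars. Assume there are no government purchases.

154

Setting quantity demanded equal to quantity supplied, 284 - 7p = 4p - 57, gives p* = 31 and q* = 67.
Since 35 > 31, the floor is binding.
At p = 35: qd = 284 - 7·35 = 39 and qs = 4·35 - 57 = 83.
Quantity traded falls to 39. At q = 39 the demand price is (284 - 39)/7 = 35 and the supply price is (57 + 39)/4 = 24.
Deadweight loss = ½ · (35 - 24) · (67 - 39) = ½ · 11 · 28 = 154.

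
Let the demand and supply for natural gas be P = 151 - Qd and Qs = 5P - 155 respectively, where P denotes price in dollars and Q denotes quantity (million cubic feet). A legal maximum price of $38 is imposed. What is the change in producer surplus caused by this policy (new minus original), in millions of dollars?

-877.5

Rearranging demand gives Qd = 151 - P. Setting quantity demanded equal to quantity supplied, 151 - P = 5P - 155, gives P* = 51 and Q* = 100.
Since 38 < 51, the ceiling is binding.
At P = 38: Qd = 151 - 38 = 113 and Qs = 5·38 - 155 = 35.
Producer surplus without the control is ½ · (51 - 31) · 100 = 1000.
With the ceiling, producers sell 35 units at 38, so PS = ½ · (38 - 31) · 35 = 122.5.
Change in producer surplus = 122.5 - 1000 = -877.5.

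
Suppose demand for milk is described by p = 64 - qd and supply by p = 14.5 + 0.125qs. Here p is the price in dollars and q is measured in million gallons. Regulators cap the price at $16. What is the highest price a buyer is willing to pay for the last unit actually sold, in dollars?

52

Rearranging demand gives qd = 64 - p; rearranging supply gives qs = 8p - 116. Without the control the market clears where 64 - p = 8p - 116, i.e. p* = 20 and q* = 44.
Since 16 < 20, the ceiling is binding.
At p = 16: qd = 64 - 16 = 48 and qs = 8·16 - 116 = 12.
Only 12 units reach the market. On the demand curve, the marginal buyer's willingness to pay at q = 12 is (64 - 12) = 52.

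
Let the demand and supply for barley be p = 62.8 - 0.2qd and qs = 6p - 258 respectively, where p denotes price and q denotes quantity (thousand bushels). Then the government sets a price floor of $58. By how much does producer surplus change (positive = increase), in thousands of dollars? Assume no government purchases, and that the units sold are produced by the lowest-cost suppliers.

Rearranging demand gives qd = 314 - 5p. In a free market, 314 - 5p = 6p - 258 gives the equilibrium p* = 52, q* = 54.
The floor of 58 is above the equilibrium price 52, so it binds.
At p = 58: qd = 314 - 5·58 = 24 and qs = 6·58 - 258 = 90.
Producer surplus without the control is ½ · (52 - 43) · 54 = 243.
With the floor, 24 units are sold at 58. The supply price at q = 24 is 47, so PS = ½ · [(58 - 43) + (58 - 47)] · 24 = 312.
Change in producer surplus = 312 - 243 = 69.

69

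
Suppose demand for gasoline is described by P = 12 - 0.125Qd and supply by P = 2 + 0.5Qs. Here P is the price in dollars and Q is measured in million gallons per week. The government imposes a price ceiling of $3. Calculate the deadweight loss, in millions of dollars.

Rearranging demand gives Qd = 96 - 8P; rearranging supply gives Qs = 2P - 4. Equilibrium: 96 - 8P = 2P - 4, so 100 = 10P and P* = 10, Q* = 16.
The ceiling of 3 is below the equilibrium price 10, so it binds.
At P = 3: Qd = 96 - 8·3 = 72 and Qs = 2·3 - 4 = 2.
Quantity traded falls to 2. At Q = 2 the demand price is (96 - 2)/8 = 11.75 and the supply price is (4 + 2)/2 = 3.
Deadweight loss = ½ · (11.75 - 3) · (16 - 2) = ½ · 8.75 · 14 = 61.25.

61.25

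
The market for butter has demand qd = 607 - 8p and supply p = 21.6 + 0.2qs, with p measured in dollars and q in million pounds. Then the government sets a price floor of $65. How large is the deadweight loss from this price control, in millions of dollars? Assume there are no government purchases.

1040

Rearranging supply gives qs = 5p - 108. Without the control the market clears where 607 - 8p = 5p - 108, i.e. p* = 55 and q* = 167.
Because the floor (65) lies above the market-clearing price, it is binding.
At p = 65: qd = 607 - 8·65 = 87 and qs = 5·65 - 108 = 217.
Quantity traded falls to 87. At q = 87 the demand price is (607 - 87)/8 = 65 and the supply price is (108 + 87)/5 = 39.
Deadweight loss = ½ · (65 - 39) · (167 - 87) = ½ · 26 · 80 = 1040.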